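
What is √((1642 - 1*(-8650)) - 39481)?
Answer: 17*I*√101 ≈ 170.85*I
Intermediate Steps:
√((1642 - 1*(-8650)) - 39481) = √((1642 + 8650) - 39481) = √(10292 - 39481) = √(-29189) = 17*I*√101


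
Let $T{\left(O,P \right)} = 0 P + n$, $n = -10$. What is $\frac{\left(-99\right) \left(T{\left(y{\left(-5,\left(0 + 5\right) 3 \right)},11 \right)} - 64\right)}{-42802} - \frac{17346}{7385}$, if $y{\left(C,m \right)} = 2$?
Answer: $- \frac{56896143}{22578055} \approx -2.52$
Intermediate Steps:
$T{\left(O,P \right)} = -10$ ($T{\left(O,P \right)} = 0 P - 10 = 0 - 10 = -10$)
$\frac{\left(-99\right) \left(T{\left(y{\left(-5,\left(0 + 5\right) 3 \right)},11 \right)} - 64\right)}{-42802} - \frac{17346}{7385} = \frac{\left(-99\right) \left(-10 - 64\right)}{-42802} - \frac{17346}{7385} = \left(-99\right) \left(-74\right) \left(- \frac{1}{42802}\right) - \frac{2478}{1055} = 7326 \left(- \frac{1}{42802}\right) - \frac{2478}{1055} = - \frac{3663}{21401} - \frac{2478}{1055} = - \frac{56896143}{22578055}$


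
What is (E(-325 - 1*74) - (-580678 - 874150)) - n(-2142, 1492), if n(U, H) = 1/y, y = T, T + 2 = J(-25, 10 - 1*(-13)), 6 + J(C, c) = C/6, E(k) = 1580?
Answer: 106317790/73 ≈ 1.4564e+6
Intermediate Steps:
J(C, c) = -6 + C/6
T = -73/6 (T = -2 + (-6 + (⅙)*(-25)) = -2 + (-6 - 25/6) = -2 - 61/6 = -73/6 ≈ -12.167)
y = -73/6 ≈ -12.167
n(U, H) = -6/73 (n(U, H) = 1/(-73/6) = -6/73)
(E(-325 - 1*74) - (-580678 - 874150)) - n(-2142, 1492) = (1580 - (-580678 - 874150)) - 1*(-6/73) = (1580 - 1*(-1454828)) + 6/73 = (1580 + 1454828) + 6/73 = 1456408 + 6/73 = 106317790/73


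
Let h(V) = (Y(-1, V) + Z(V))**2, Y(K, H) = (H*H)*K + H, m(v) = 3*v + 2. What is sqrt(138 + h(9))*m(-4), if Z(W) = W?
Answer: -370*sqrt(3) ≈ -640.86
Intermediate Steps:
m(v) = 2 + 3*v
Y(K, H) = H + K*H**2 (Y(K, H) = H**2*K + H = K*H**2 + H = H + K*H**2)
h(V) = (V + V*(1 - V))**2 (h(V) = (V*(1 + V*(-1)) + V)**2 = (V*(1 - V) + V)**2 = (V + V*(1 - V))**2)
sqrt(138 + h(9))*m(-4) = sqrt(138 + 9**2*(2 - 1*9)**2)*(2 + 3*(-4)) = sqrt(138 + 81*(2 - 9)**2)*(2 - 12) = sqrt(138 + 81*(-7)**2)*(-10) = sqrt(138 + 81*49)*(-10) = sqrt(138 + 3969)*(-10) = sqrt(4107)*(-10) = (37*sqrt(3))*(-10) = -370*sqrt(3)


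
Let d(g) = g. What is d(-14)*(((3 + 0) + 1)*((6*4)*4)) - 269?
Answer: -5645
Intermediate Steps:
d(-14)*(((3 + 0) + 1)*((6*4)*4)) - 269 = -14*((3 + 0) + 1)*(6*4)*4 - 269 = -14*(3 + 1)*24*4 - 269 = -56*96 - 269 = -14*384 - 269 = -5376 - 269 = -5645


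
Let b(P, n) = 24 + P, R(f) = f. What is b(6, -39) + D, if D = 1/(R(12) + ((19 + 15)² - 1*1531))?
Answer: 10889/363 ≈ 29.997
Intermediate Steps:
D = -1/363 (D = 1/(12 + ((19 + 15)² - 1*1531)) = 1/(12 + (34² - 1531)) = 1/(12 + (1156 - 1531)) = 1/(12 - 375) = 1/(-363) = -1/363 ≈ -0.0027548)
b(6, -39) + D = (24 + 6) - 1/363 = 30 - 1/363 = 10889/363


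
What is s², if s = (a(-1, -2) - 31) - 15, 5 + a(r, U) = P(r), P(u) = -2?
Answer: 2809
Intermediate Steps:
a(r, U) = -7 (a(r, U) = -5 - 2 = -7)
s = -53 (s = (-7 - 31) - 15 = -38 - 15 = -53)
s² = (-53)² = 2809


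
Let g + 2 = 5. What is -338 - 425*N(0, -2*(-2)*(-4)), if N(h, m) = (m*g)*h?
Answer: -338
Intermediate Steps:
g = 3 (g = -2 + 5 = 3)
N(h, m) = 3*h*m (N(h, m) = (m*3)*h = (3*m)*h = 3*h*m)
-338 - 425*N(0, -2*(-2)*(-4)) = -338 - 1275*0*-2*(-2)*(-4) = -338 - 1275*0*4*(-4) = -338 - 1275*0*(-16) = -338 - 425*0 = -338 + 0 = -338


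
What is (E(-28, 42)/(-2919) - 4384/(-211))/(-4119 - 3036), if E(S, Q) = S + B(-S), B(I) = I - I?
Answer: -1828972/629546985 ≈ -0.0029052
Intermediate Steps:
B(I) = 0
E(S, Q) = S (E(S, Q) = S + 0 = S)
(E(-28, 42)/(-2919) - 4384/(-211))/(-4119 - 3036) = (-28/(-2919) - 4384/(-211))/(-4119 - 3036) = (-28*(-1/2919) - 4384*(-1/211))/(-7155) = (4/417 + 4384/211)*(-1/7155) = (1828972/87987)*(-1/7155) = -1828972/629546985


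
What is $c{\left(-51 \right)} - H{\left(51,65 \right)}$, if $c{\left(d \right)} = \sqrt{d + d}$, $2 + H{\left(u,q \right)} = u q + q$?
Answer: $-3378 + i \sqrt{102} \approx -3378.0 + 10.1 i$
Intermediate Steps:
$H{\left(u,q \right)} = -2 + q + q u$ ($H{\left(u,q \right)} = -2 + \left(u q + q\right) = -2 + \left(q u + q\right) = -2 + \left(q + q u\right) = -2 + q + q u$)
$c{\left(d \right)} = \sqrt{2} \sqrt{d}$ ($c{\left(d \right)} = \sqrt{2 d} = \sqrt{2} \sqrt{d}$)
$c{\left(-51 \right)} - H{\left(51,65 \right)} = \sqrt{2} \sqrt{-51} - \left(-2 + 65 + 65 \cdot 51\right) = \sqrt{2} i \sqrt{51} - \left(-2 + 65 + 3315\right) = i \sqrt{102} - 3378 = -3378 + i \sqrt{102}$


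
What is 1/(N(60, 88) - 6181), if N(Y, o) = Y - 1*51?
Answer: -1/6172 ≈ -0.00016202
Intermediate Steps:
N(Y, o) = -51 + Y (N(Y, o) = Y - 51 = -51 + Y)
1/(N(60, 88) - 6181) = 1/((-51 + 60) - 6181) = 1/(9 - 6181) = 1/(-6172) = -1/6172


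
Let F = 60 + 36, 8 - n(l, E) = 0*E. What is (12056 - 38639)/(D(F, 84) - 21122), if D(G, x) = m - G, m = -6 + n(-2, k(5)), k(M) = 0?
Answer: 8861/7072 ≈ 1.2530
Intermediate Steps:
n(l, E) = 8 (n(l, E) = 8 - 0*E = 8 - 1*0 = 8 + 0 = 8)
m = 2 (m = -6 + 8 = 2)
F = 96
D(G, x) = 2 - G
(12056 - 38639)/(D(F, 84) - 21122) = (12056 - 38639)/((2 - 1*96) - 21122) = -26583/((2 - 96) - 21122) = -26583/(-94 - 21122) = -26583/(-21216) = -26583*(-1/21216) = 8861/7072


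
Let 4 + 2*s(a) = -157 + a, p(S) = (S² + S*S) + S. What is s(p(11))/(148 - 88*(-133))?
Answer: 23/5926 ≈ 0.0038812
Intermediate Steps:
p(S) = S + 2*S² (p(S) = (S² + S²) + S = 2*S² + S = S + 2*S²)
s(a) = -161/2 + a/2 (s(a) = -2 + (-157 + a)/2 = -2 + (-157/2 + a/2) = -161/2 + a/2)
s(p(11))/(148 - 88*(-133)) = (-161/2 + (11*(1 + 2*11))/2)/(148 - 88*(-133)) = (-161/2 + (11*(1 + 22))/2)/(148 + 11704) = (-161/2 + (11*23)/2)/11852 = (-161/2 + (½)*253)*(1/11852) = (-161/2 + 253/2)*(1/11852) = 46*(1/11852) = 23/5926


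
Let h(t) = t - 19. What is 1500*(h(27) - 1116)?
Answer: -1662000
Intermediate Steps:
h(t) = -19 + t
1500*(h(27) - 1116) = 1500*((-19 + 27) - 1116) = 1500*(8 - 1116) = 1500*(-1108) = -1662000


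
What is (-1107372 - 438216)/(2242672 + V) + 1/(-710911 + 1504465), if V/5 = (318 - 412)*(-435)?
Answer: -613252546315/970961725794 ≈ -0.63159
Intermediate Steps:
V = 204450 (V = 5*((318 - 412)*(-435)) = 5*(-94*(-435)) = 5*40890 = 204450)
(-1107372 - 438216)/(2242672 + V) + 1/(-710911 + 1504465) = (-1107372 - 438216)/(2242672 + 204450) + 1/(-710911 + 1504465) = -1545588/2447122 + 1/793554 = -1545588*1/2447122 + 1/793554 = -772794/1223561 + 1/793554 = -613252546315/970961725794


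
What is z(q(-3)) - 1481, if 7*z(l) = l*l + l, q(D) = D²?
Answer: -10277/7 ≈ -1468.1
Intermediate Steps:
z(l) = l/7 + l²/7 (z(l) = (l*l + l)/7 = (l² + l)/7 = (l + l²)/7 = l/7 + l²/7)
z(q(-3)) - 1481 = (⅐)*(-3)²*(1 + (-3)²) - 1481 = (⅐)*9*(1 + 9) - 1481 = (⅐)*9*10 - 1481 = 90/7 - 1481 = -10277/7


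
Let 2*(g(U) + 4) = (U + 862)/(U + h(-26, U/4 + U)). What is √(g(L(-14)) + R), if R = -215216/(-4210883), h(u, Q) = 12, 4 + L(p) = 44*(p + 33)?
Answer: I*√9300495799126379339/1776992626 ≈ 1.7162*I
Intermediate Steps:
L(p) = 1448 + 44*p (L(p) = -4 + 44*(p + 33) = -4 + 44*(33 + p) = -4 + (1452 + 44*p) = 1448 + 44*p)
R = 215216/4210883 (R = -215216*(-1/4210883) = 215216/4210883 ≈ 0.051109)
g(U) = -4 + (862 + U)/(2*(12 + U)) (g(U) = -4 + ((U + 862)/(U + 12))/2 = -4 + ((862 + U)/(12 + U))/2 = -4 + (862 + U)/(2*(12 + U)))
√(g(L(-14)) + R) = √((766 - 7*(1448 + 44*(-14)))/(2*(12 + (1448 + 44*(-14)))) + 215216/4210883) = √((766 - 7*(1448 - 616))/(2*(12 + (1448 - 616))) + 215216/4210883) = √((766 - 7*832)/(2*(12 + 832)) + 215216/4210883) = √((½)*(766 - 5824)/844 + 215216/4210883) = √((½)*(1/844)*(-5058) + 215216/4210883) = √(-2529/844 + 215216/4210883) = √(-10467680803/3553985252) = I*√9300495799126379339/1776992626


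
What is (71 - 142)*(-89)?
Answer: 6319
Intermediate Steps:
(71 - 142)*(-89) = -71*(-89) = 6319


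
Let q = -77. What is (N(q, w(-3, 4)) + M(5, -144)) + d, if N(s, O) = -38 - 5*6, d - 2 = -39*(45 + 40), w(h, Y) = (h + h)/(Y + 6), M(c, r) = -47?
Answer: -3428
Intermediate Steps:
w(h, Y) = 2*h/(6 + Y) (w(h, Y) = (2*h)/(6 + Y) = 2*h/(6 + Y))
d = -3313 (d = 2 - 39*(45 + 40) = 2 - 39*85 = 2 - 3315 = -3313)
N(s, O) = -68 (N(s, O) = -38 - 1*30 = -38 - 30 = -68)
(N(q, w(-3, 4)) + M(5, -144)) + d = (-68 - 47) - 3313 = -115 - 3313 = -3428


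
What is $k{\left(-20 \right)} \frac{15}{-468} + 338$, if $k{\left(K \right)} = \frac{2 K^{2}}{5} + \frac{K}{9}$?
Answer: $\frac{116863}{351} \approx 332.94$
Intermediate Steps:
$k{\left(K \right)} = \frac{K}{9} + \frac{2 K^{2}}{5}$ ($k{\left(K \right)} = 2 K^{2} \cdot \frac{1}{5} + K \frac{1}{9} = \frac{2 K^{2}}{5} + \frac{K}{9} = \frac{K}{9} + \frac{2 K^{2}}{5}$)
$k{\left(-20 \right)} \frac{15}{-468} + 338 = \frac{1}{45} \left(-20\right) \left(5 + 18 \left(-20\right)\right) \frac{15}{-468} + 338 = \frac{1}{45} \left(-20\right) \left(5 - 360\right) 15 \left(- \frac{1}{468}\right) + 338 = \frac{1}{45} \left(-20\right) \left(-355\right) \left(- \frac{5}{156}\right) + 338 = \frac{1420}{9} \left(- \frac{5}{156}\right) + 338 = - \frac{1775}{351} + 338 = \frac{116863}{351}$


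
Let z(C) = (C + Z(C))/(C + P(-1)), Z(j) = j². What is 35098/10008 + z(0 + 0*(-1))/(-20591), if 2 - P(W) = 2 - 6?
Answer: 17549/5004 ≈ 3.5070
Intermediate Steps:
P(W) = 6 (P(W) = 2 - (2 - 6) = 2 - 1*(-4) = 2 + 4 = 6)
z(C) = (C + C²)/(6 + C) (z(C) = (C + C²)/(C + 6) = (C + C²)/(6 + C))
35098/10008 + z(0 + 0*(-1))/(-20591) = 35098/10008 + ((0 + 0*(-1))*(1 + (0 + 0*(-1)))/(6 + (0 + 0*(-1))))/(-20591) = 35098*(1/10008) + ((0 + 0)*(1 + (0 + 0))/(6 + (0 + 0)))*(-1/20591) = 17549/5004 + (0*(1 + 0)/(6 + 0))*(-1/20591) = 17549/5004 + (0*1/6)*(-1/20591) = 17549/5004 + (0*(⅙)*1)*(-1/20591) = 17549/5004 + 0*(-1/20591) = 17549/5004 + 0 = 17549/5004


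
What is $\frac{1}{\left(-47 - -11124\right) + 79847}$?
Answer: $\frac{1}{90924} \approx 1.0998 \cdot 10^{-5}$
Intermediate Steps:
$\frac{1}{\left(-47 - -11124\right) + 79847} = \frac{1}{\left(-47 + 11124\right) + 79847} = \frac{1}{11077 + 79847} = \frac{1}{90924}$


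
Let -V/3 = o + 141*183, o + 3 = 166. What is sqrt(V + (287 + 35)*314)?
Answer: sqrt(23210) ≈ 152.35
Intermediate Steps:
o = 163 (o = -3 + 166 = 163)
V = -77898 (V = -3*(163 + 141*183) = -3*(163 + 25803) = -3*25966 = -77898)
sqrt(V + (287 + 35)*314) = sqrt(-77898 + (287 + 35)*314) = sqrt(-77898 + 322*314) = sqrt(-77898 + 101108) = sqrt(23210)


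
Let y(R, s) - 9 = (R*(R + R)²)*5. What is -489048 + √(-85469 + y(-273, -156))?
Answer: -489048 + 10*I*√4070138 ≈ -4.8905e+5 + 20175.0*I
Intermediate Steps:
y(R, s) = 9 + 20*R³ (y(R, s) = 9 + (R*(R + R)²)*5 = 9 + (R*(2*R)²)*5 = 9 + (R*(4*R²))*5 = 9 + (4*R³)*5 = 9 + 20*R³)
-489048 + √(-85469 + y(-273, -156)) = -489048 + √(-85469 + (9 + 20*(-273)³)) = -489048 + √(-85469 + (9 + 20*(-20346417))) = -489048 + √(-85469 + (9 - 406928340)) = -489048 + √(-85469 - 406928331) = -489048 + √(-407013800) = -489048 + 10*I*√4070138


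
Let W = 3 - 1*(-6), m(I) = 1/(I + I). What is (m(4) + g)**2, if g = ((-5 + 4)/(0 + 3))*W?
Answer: 529/64 ≈ 8.2656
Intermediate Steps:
m(I) = 1/(2*I)
W = 9 (W = 3 + 6 = 9)
g = -3 (g = ((-5 + 4)/(0 + 3))*9 = -1/3*9 = -3)
(m(4) + g)**2 = ((1/2)/4 - 3)**2 = ((1/2)*(1/4) - 3)**2 = (1/8 - 3)**2 = (-23/8)**2 = 529/64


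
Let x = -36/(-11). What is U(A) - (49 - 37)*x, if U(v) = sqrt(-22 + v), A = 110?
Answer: -432/11 + 2*sqrt(22) ≈ -29.892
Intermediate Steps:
x = 36/11 (x = -36*(-1/11) = 36/11 ≈ 3.2727)
U(A) - (49 - 37)*x = sqrt(-22 + 110) - (49 - 37)*36/11 = sqrt(88) - 12*36/11 = 2*sqrt(22) - 1*432/11 = 2*sqrt(22) - 432/11 = -432/11 + 2*sqrt(22)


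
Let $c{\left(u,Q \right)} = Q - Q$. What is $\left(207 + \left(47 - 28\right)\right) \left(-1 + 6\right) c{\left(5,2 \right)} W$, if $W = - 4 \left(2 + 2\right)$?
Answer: $0$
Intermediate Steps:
$c{\left(u,Q \right)} = 0$
$W = -16$ ($W = \left(-4\right) 4 = -16$)
$\left(207 + \left(47 - 28\right)\right) \left(-1 + 6\right) c{\left(5,2 \right)} W = \left(207 + \left(47 - 28\right)\right) \left(-1 + 6\right) 0 \left(-16\right) = \left(207 + \left(47 - 28\right)\right) 5 \cdot 0 \left(-16\right) = \left(207 + 19\right) 0 \left(-16\right) = 226 \cdot 0 = 0$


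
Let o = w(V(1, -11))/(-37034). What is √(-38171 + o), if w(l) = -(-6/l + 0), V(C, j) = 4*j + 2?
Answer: I*√2565256886462886/259238 ≈ 195.37*I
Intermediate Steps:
V(C, j) = 2 + 4*j
w(l) = 6/l (w(l) = -(-6)/l = 6/l)
o = 1/259238 (o = (6/(2 + 4*(-11)))/(-37034) = (6/(2 - 44))*(-1/37034) = (6/(-42))*(-1/37034) = (6*(-1/42))*(-1/37034) = -⅐*(-1/37034) = 1/259238 ≈ 3.8575e-6)
√(-38171 + o) = √(-38171 + 1/259238) = √(-9895373697/259238) = I*√2565256886462886/259238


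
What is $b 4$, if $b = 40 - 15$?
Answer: $100$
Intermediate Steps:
$b = 25$
$b 4 = 25 \cdot 4 = 100$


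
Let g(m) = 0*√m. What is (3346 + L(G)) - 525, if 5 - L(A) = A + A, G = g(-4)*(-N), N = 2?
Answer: 2826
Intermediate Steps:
g(m) = 0
G = 0 (G = 0*(-1*2) = 0*(-2) = 0)
L(A) = 5 - 2*A (L(A) = 5 - (A + A) = 5 - 2*A)
(3346 + L(G)) - 525 = (3346 + (5 - 2*0)) - 525 = (3346 + (5 + 0)) - 525 = (3346 + 5) - 525 = 3351 - 525 = 2826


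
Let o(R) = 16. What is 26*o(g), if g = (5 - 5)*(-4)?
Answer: 416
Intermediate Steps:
g = 0 (g = 0*(-4) = 0)
26*o(g) = 26*16 = 416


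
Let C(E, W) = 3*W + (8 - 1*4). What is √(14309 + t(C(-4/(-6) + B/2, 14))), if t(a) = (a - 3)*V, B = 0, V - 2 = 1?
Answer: √14438 ≈ 120.16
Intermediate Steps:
V = 3 (V = 2 + 1 = 3)
C(E, W) = 4 + 3*W (C(E, W) = 3*W + (8 - 4) = 3*W + 4 = 4 + 3*W)
t(a) = -9 + 3*a (t(a) = (a - 3)*3 = (-3 + a)*3 = -9 + 3*a)
√(14309 + t(C(-4/(-6) + B/2, 14))) = √(14309 + (-9 + 3*(4 + 3*14))) = √(14309 + (-9 + 3*(4 + 42))) = √(14309 + (-9 + 3*46)) = √(14309 + (-9 + 138)) = √(14309 + 129) = √14438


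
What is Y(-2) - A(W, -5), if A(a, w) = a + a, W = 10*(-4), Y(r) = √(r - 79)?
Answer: 80 + 9*I ≈ 80.0 + 9.0*I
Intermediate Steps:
Y(r) = √(-79 + r)
W = -40
A(a, w) = 2*a
Y(-2) - A(W, -5) = √(-79 - 2) - 2*(-40) = √(-81) - 1*(-80) = 9*I + 80 = 80 + 9*I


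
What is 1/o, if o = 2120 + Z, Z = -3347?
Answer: -1/1227 ≈ -0.00081500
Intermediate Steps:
o = -1227 (o = 2120 - 3347 = -1227)
1/o = 1/(-1227) = -1/1227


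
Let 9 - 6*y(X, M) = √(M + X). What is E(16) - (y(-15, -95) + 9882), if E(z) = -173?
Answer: -20113/2 + I*√110/6 ≈ -10057.0 + 1.748*I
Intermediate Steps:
y(X, M) = 3/2 - √(M + X)/6
E(16) - (y(-15, -95) + 9882) = -173 - ((3/2 - √(-95 - 15)/6) + 9882) = -173 - ((3/2 - I*√110/6) + 9882) = -173 - (19767/2 - I*√110/6) = -173 + (-19767/2 + I*√110/6) = -20113/2 + I*√110/6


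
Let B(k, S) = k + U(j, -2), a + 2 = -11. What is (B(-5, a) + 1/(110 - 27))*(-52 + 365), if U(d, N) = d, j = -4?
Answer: -233498/83 ≈ -2813.2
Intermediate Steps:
a = -13 (a = -2 - 11 = -13)
B(k, S) = -4 + k (B(k, S) = k - 4 = -4 + k)
(B(-5, a) + 1/(110 - 27))*(-52 + 365) = ((-4 - 5) + 1/(110 - 27))*(-52 + 365) = (-9 + 1/83)*313 = -746/83*313 = -233498/83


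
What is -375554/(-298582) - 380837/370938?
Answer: 12798088259/55377704958 ≈ 0.23111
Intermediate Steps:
-375554/(-298582) - 380837/370938 = -375554*(-1/298582) - 380837*1/370938 = 187777/149291 - 380837/370938 = 12798088259/55377704958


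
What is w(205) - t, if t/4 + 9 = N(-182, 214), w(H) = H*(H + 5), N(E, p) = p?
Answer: 42230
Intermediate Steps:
w(H) = H*(5 + H)
t = 820 (t = -36 + 4*214 = -36 + 856 = 820)
w(205) - t = 205*(5 + 205) - 1*820 = 205*210 - 820 = 43050 - 820 = 42230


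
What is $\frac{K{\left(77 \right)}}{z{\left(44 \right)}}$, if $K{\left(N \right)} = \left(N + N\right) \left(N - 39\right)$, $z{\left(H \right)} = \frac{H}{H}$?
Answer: $5852$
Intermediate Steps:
$z{\left(H \right)} = 1$
$K{\left(N \right)} = 2 N \left(-39 + N\right)$
$\frac{K{\left(77 \right)}}{z{\left(44 \right)}} = \frac{2 \cdot 77 \left(-39 + 77\right)}{1} = 2 \cdot 77 \cdot 38 \cdot 1 = 5852 \cdot 1 = 5852$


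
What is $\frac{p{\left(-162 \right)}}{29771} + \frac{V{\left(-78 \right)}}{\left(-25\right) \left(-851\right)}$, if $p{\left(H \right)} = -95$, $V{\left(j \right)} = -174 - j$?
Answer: $- \frac{4879141}{633378025} \approx -0.0077034$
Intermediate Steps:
$\frac{p{\left(-162 \right)}}{29771} + \frac{V{\left(-78 \right)}}{\left(-25\right) \left(-851\right)} = - \frac{95}{29771} + \frac{-174 - -78}{\left(-25\right) \left(-851\right)} = \left(-95\right) \frac{1}{29771} + \frac{-174 + 78}{21275} = - \frac{95}{29771} - \frac{96}{21275} = - \frac{4879141}{633378025}$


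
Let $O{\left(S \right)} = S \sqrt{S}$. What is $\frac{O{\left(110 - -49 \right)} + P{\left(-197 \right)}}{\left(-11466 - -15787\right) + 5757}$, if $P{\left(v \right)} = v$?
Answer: $- \frac{197}{10078} + \frac{159 \sqrt{159}}{10078} \approx 0.17939$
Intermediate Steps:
$O{\left(S \right)} = S^{\frac{3}{2}}$
$\frac{O{\left(110 - -49 \right)} + P{\left(-197 \right)}}{\left(-11466 - -15787\right) + 5757} = \frac{\left(110 - -49\right)^{\frac{3}{2}} - 197}{\left(-11466 - -15787\right) + 5757} = \frac{\left(110 + 49\right)^{\frac{3}{2}} - 197}{\left(-11466 + 15787\right) + 5757} = \frac{159^{\frac{3}{2}} - 197}{4321 + 5757} = \frac{159 \sqrt{159} - 197}{10078} = \left(-197 + 159 \sqrt{159}\right) \frac{1}{10078} = - \frac{197}{10078} + \frac{159 \sqrt{159}}{10078}$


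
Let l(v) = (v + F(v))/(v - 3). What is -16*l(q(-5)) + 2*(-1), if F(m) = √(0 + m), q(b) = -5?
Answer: -12 + 2*I*√5 ≈ -12.0 + 4.4721*I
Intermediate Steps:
F(m) = √m
l(v) = (v + √v)/(-3 + v) (l(v) = (v + √v)/(v - 3) = (v + √v)/(-3 + v))
-16*l(q(-5)) + 2*(-1) = -16*(-5 + √(-5))/(-3 - 5) + 2*(-1) = -16*(-5 + I*√5)/(-8) - 2 = -(-2)*(-5 + I*√5) - 2 = -16*(5/8 - I*√5/8) - 2 = (-10 + 2*I*√5) - 2 = -12 + 2*I*√5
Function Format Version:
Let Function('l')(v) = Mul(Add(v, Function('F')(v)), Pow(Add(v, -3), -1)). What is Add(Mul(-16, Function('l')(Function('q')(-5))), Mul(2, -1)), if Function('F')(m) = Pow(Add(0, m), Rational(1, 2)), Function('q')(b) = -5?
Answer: Add(-12, Mul(2, I, Pow(5, Rational(1, 2)))) ≈ Add(-12.000, Mul(4.4721, I))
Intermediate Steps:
Function('F')(m) = Pow(m, Rational(1, 2))
Function('l')(v) = Mul(Pow(Add(-3, v), -1), Add(v, Pow(v, Rational(1, 2)))) (Function('l')(v) = Mul(Add(v, Pow(v, Rational(1, 2))), Pow(Add(v, -3), -1)) = Mul(Add(v, Pow(v, Rational(1, 2))), Pow(Add(-3, v), -1)) = Mul(Pow(Add(-3, v), -1), Add(v, Pow(v, Rational(1, 2)))))
Add(Mul(-16, Function('l')(Function('q')(-5))), Mul(2, -1)) = Add(Mul(-16, Mul(Pow(Add(-3, -5), -1), Add(-5, Pow(-5, Rational(1, 2))))), Mul(2, -1)) = Add(Mul(-16, Mul(Pow(-8, -1), Add(-5, Mul(I, Pow(5, Rational(1, 2)))))), -2) = Add(Mul(-16, Mul(Rational(-1, 8), Add(-5, Mul(I, Pow(5, Rational(1, 2)))))), -2) = Add(Mul(-16, Add(Rational(5, 8), Mul(Rational(-1, 8), I, Pow(5, Rational(1, 2))))), -2) = Add(Add(-10, Mul(2, I, Pow(5, Rational(1, 2)))), -2) = Add(-12, Mul(2, I, Pow(5, Rational(1, 2))))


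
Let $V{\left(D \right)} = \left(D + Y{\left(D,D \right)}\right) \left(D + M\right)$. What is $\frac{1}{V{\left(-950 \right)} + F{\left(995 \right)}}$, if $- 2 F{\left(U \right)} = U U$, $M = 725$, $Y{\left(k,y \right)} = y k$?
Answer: $- \frac{2}{406687525} \approx -4.9178 \cdot 10^{-9}$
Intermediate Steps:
$Y{\left(k,y \right)} = k y$
$F{\left(U \right)} = - \frac{U^{2}}{2}$ ($F{\left(U \right)} = - \frac{U U}{2} = - \frac{U^{2}}{2}$)
$V{\left(D \right)} = \left(725 + D\right) \left(D + D^{2}\right)$ ($V{\left(D \right)} = \left(D + D D\right) \left(D + 725\right) = \left(D + D^{2}\right) \left(725 + D\right) = \left(725 + D\right) \left(D + D^{2}\right)$)
$\frac{1}{V{\left(-950 \right)} + F{\left(995 \right)}} = \frac{1}{- 950 \left(725 + \left(-950\right)^{2} + 726 \left(-950\right)\right) - \frac{995^{2}}{2}} = \frac{1}{- 950 \left(725 + 902500 - 689700\right) - \frac{990025}{2}} = \frac{1}{\left(-950\right) 213525 - \frac{990025}{2}} = \frac{1}{-202848750 - \frac{990025}{2}} = \frac{1}{- \frac{406687525}{2}} = - \frac{2}{406687525}$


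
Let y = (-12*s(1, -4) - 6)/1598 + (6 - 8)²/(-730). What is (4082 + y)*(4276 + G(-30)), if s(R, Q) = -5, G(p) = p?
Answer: 5054703040442/291635 ≈ 1.7332e+7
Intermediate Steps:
y = 8257/291635 (y = (-12*(-5) - 6)/1598 + (6 - 8)²/(-730) = (60 - 6)*(1/1598) + (-2)²*(-1/730) = 54*(1/1598) + 4*(-1/730) = 27/799 - 2/365 = 8257/291635 ≈ 0.028313)
(4082 + y)*(4276 + G(-30)) = (4082 + 8257/291635)*(4276 - 30) = (1190462327/291635)*4246 = 5054703040442/291635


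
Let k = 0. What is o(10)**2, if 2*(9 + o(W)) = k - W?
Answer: 196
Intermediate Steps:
o(W) = -9 - W/2 (o(W) = -9 + (0 - W)/2 = -9 + (-W)/2 = -9 - W/2)
o(10)**2 = (-9 - 1/2*10)**2 = (-9 - 5)**2 = (-14)**2 = 196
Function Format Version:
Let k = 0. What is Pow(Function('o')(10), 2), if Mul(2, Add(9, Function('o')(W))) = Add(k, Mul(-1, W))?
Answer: 196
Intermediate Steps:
Function('o')(W) = Add(-9, Mul(Rational(-1, 2), W)) (Function('o')(W) = Add(-9, Mul(Rational(1, 2), Add(0, Mul(-1, W)))) = Add(-9, Mul(Rational(1, 2), Mul(-1, W))) = Add(-9, Mul(Rational(-1, 2), W)))
Pow(Function('o')(10), 2) = Pow(Add(-9, Mul(Rational(-1, 2), 10)), 2) = Pow(Add(-9, -5), 2) = Pow(-14, 2) = 196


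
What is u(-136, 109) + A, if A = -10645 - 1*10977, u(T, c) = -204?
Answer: -21826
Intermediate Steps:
A = -21622 (A = -10645 - 10977 = -21622)
u(-136, 109) + A = -204 - 21622 = -21826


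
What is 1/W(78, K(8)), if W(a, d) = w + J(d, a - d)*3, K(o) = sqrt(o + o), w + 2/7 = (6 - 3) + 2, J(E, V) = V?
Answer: 7/1587 ≈ 0.0044108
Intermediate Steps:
w = 33/7 (w = -2/7 + ((6 - 3) + 2) = -2/7 + (3 + 2) = -2/7 + 5 = 33/7 ≈ 4.7143)
K(o) = sqrt(2)*sqrt(o) (K(o) = sqrt(2*o) = sqrt(2)*sqrt(o))
W(a, d) = 33/7 - 3*d + 3*a (W(a, d) = 33/7 + (a - d)*3 = 33/7 + (-3*d + 3*a) = 33/7 - 3*d + 3*a)
1/W(78, K(8)) = 1/(33/7 - 3*sqrt(2)*sqrt(8) + 3*78) = 1/(33/7 - 3*sqrt(2)*2*sqrt(2) + 234) = 1/(33/7 - 3*4 + 234) = 1/(33/7 - 12 + 234) = 1/(1587/7) = 7/1587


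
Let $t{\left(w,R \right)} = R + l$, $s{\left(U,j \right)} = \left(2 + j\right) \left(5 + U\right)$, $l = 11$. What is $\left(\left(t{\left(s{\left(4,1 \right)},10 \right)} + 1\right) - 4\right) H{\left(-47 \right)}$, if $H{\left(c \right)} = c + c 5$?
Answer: $-5076$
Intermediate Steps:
$H{\left(c \right)} = 6 c$ ($H{\left(c \right)} = c + 5 c = 6 c$)
$t{\left(w,R \right)} = 11 + R$ ($t{\left(w,R \right)} = R + 11 = 11 + R$)
$\left(\left(t{\left(s{\left(4,1 \right)},10 \right)} + 1\right) - 4\right) H{\left(-47 \right)} = \left(\left(\left(11 + 10\right) + 1\right) - 4\right) 6 \left(-47\right) = \left(\left(21 + 1\right) - 4\right) \left(-282\right) = \left(22 - 4\right) \left(-282\right) = 18 \left(-282\right) = -5076$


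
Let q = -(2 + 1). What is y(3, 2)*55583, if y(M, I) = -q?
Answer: 166749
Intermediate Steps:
q = -3 (q = -1*3 = -3)
y(M, I) = 3 (y(M, I) = -1*(-3) = 3)
y(3, 2)*55583 = 3*55583 = 166749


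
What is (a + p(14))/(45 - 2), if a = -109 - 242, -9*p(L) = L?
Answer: -3173/387 ≈ -8.1990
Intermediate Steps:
p(L) = -L/9
a = -351
(a + p(14))/(45 - 2) = (-351 - 1/9*14)/(45 - 2) = (-351 - 14/9)/43 = -3173/9*1/43 = -3173/387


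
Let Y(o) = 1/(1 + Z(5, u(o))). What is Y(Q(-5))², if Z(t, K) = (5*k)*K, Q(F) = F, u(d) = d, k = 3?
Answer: 1/5476 ≈ 0.00018262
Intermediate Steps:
Z(t, K) = 15*K (Z(t, K) = (5*3)*K = 15*K)
Y(o) = 1/(1 + 15*o)
Y(Q(-5))² = (1/(1 + 15*(-5)))² = (1/(1 - 75))² = (1/(-74))² = (-1/74)² = 1/5476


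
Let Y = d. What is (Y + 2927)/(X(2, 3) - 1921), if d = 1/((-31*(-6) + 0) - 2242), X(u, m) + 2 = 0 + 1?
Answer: -6017911/3951632 ≈ -1.5229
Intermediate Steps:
X(u, m) = -1 (X(u, m) = -2 + (0 + 1) = -2 + 1 = -1)
d = -1/2056 (d = 1/((186 + 0) - 2242) = 1/(186 - 2242) = 1/(-2056) = -1/2056 ≈ -0.00048638)
Y = -1/2056 ≈ -0.00048638
(Y + 2927)/(X(2, 3) - 1921) = (-1/2056 + 2927)/(-1 - 1921) = (6017911/2056)/(-1922) = (6017911/2056)*(-1/1922) = -6017911/3951632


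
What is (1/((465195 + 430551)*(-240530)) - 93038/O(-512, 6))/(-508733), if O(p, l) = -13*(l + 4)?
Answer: -2004538928418431/1424909857770406020 ≈ -0.0014068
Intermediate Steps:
O(p, l) = -52 - 13*l (O(p, l) = -13*(4 + l) = -52 - 13*l)
(1/((465195 + 430551)*(-240530)) - 93038/O(-512, 6))/(-508733) = (1/((465195 + 430551)*(-240530)) - 93038/(-52 - 13*6))/(-508733) = (-1/240530/895746 - 93038/(-52 - 78))*(-1/508733) = ((1/895746)*(-1/240530) - 93038/(-130))*(-1/508733) = (-1/215453785380 - 93038*(-1/130))*(-1/508733) = (-1/215453785380 + 46519/65)*(-1/508733) = (2004538928418431/2800899209940)*(-1/508733) = -2004538928418431/1424909857770406020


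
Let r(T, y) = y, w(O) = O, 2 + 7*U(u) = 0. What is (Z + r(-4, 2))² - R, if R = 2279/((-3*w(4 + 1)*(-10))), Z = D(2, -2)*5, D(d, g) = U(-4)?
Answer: -109271/7350 ≈ -14.867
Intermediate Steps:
U(u) = -2/7 (U(u) = -2/7 + (⅐)*0 = -2/7 + 0 = -2/7)
D(d, g) = -2/7
Z = -10/7 (Z = -2/7*5 = -10/7 ≈ -1.4286)
R = 2279/150 (R = 2279/((-3*(4 + 1)*(-10))) = 2279/((-3*5*(-10))) = 2279/((-15*(-10))) = 2279/150 ≈ 15.193)
(Z + r(-4, 2))² - R = (-10/7 + 2)² - 1*2279/150 = (4/7)² - 2279/150 = 16/49 - 2279/150 = -109271/7350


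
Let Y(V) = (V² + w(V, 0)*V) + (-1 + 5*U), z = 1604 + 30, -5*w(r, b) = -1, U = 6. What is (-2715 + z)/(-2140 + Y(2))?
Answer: 5405/10533 ≈ 0.51315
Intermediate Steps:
w(r, b) = ⅕ (w(r, b) = -⅕*(-1) = ⅕)
z = 1634
Y(V) = 29 + V² + V/5 (Y(V) = (V² + V/5) + (-1 + 5*6) = (V² + V/5) + (-1 + 30) = (V² + V/5) + 29 = 29 + V² + V/5)
(-2715 + z)/(-2140 + Y(2)) = (-2715 + 1634)/(-2140 + (29 + 2² + (⅕)*2)) = -1081/(-2140 + (29 + 4 + ⅖)) = -1081/(-2140 + 167/5) = -1081/(-10533/5) = -1081*(-5/10533) = 5405/10533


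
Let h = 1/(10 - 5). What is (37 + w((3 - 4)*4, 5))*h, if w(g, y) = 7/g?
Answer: 141/20 ≈ 7.0500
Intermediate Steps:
h = ⅕ (h = 1/5 = ⅕ ≈ 0.20000)
(37 + w((3 - 4)*4, 5))*h = (37 + 7/(((3 - 4)*4)))*(⅕) = (37 + 7/((-1*4)))*(⅕) = (37 + 7/(-4))*(⅕) = (37 + 7*(-¼))*(⅕) = (37 - 7/4)*(⅕) = (141/4)*(⅕) = 141/20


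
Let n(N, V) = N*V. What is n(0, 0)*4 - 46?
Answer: -46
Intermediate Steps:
n(0, 0)*4 - 46 = (0*0)*4 - 46 = 0*4 - 46 = 0 - 46 = -46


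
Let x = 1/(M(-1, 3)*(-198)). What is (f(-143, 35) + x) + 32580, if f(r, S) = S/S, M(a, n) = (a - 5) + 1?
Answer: 32255191/990 ≈ 32581.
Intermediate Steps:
M(a, n) = -4 + a (M(a, n) = (-5 + a) + 1 = -4 + a)
x = 1/990 (x = 1/((-4 - 1)*(-198)) = 1/(-5*(-198)) = 1/990 ≈ 0.0010101)
f(r, S) = 1
(f(-143, 35) + x) + 32580 = (1 + 1/990) + 32580 = 991/990 + 32580 = 32255191/990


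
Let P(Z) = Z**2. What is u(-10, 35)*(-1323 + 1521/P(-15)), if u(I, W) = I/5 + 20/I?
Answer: 131624/25 ≈ 5265.0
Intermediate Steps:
u(I, W) = 20/I + I/5 (u(I, W) = I*(1/5) + 20/I = I/5 + 20/I = 20/I + I/5)
u(-10, 35)*(-1323 + 1521/P(-15)) = (20/(-10) + (1/5)*(-10))*(-1323 + 1521/((-15)**2)) = (20*(-1/10) - 2)*(-1323 + 1521/225) = (-2 - 2)*(-1323 + 1521*(1/225)) = -4*(-1323 + 169/25) = -4*(-32906/25) = 131624/25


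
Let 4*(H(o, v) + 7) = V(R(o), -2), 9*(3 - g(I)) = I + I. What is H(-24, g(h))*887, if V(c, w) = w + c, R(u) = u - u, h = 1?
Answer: -13305/2 ≈ -6652.5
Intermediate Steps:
R(u) = 0
g(I) = 3 - 2*I/9 (g(I) = 3 - (I + I)/9 = 3 - 2*I/9)
V(c, w) = c + w
H(o, v) = -15/2 (H(o, v) = -7 + (0 - 2)/4 = -7 + (¼)*(-2) = -7 - ½ = -15/2)
H(-24, g(h))*887 = -15/2*887 = -13305/2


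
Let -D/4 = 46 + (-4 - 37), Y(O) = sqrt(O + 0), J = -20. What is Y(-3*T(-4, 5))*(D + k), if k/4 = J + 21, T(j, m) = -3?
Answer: -48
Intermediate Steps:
k = 4 (k = 4*(-20 + 21) = 4*1 = 4)
Y(O) = sqrt(O)
D = -20 (D = -4*(46 + (-4 - 37)) = -4*(46 - 41) = -4*5 = -20)
Y(-3*T(-4, 5))*(D + k) = sqrt(-3*(-3))*(-20 + 4) = sqrt(9)*(-16) = 3*(-16) = -48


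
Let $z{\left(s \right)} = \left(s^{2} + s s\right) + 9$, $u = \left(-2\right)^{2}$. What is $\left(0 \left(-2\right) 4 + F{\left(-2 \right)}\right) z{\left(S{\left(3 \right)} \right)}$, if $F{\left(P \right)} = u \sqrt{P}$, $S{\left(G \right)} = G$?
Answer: $108 i \sqrt{2} \approx 152.74 i$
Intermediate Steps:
$u = 4$
$z{\left(s \right)} = 9 + 2 s^{2}$ ($z{\left(s \right)} = \left(s^{2} + s^{2}\right) + 9 = 2 s^{2} + 9 = 9 + 2 s^{2}$)
$F{\left(P \right)} = 4 \sqrt{P}$
$\left(0 \left(-2\right) 4 + F{\left(-2 \right)}\right) z{\left(S{\left(3 \right)} \right)} = \left(0 \left(-2\right) 4 + 4 \sqrt{-2}\right) \left(9 + 2 \cdot 3^{2}\right) = \left(0 \cdot 4 + 4 i \sqrt{2}\right) \left(9 + 2 \cdot 9\right) = \left(0 + 4 i \sqrt{2}\right) \left(9 + 18\right) = 4 i \sqrt{2} \cdot 27 = 108 i \sqrt{2}$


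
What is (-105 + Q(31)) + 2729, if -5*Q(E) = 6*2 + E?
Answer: 13077/5 ≈ 2615.4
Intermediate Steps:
Q(E) = -12/5 - E/5 (Q(E) = -(6*2 + E)/5 = -(12 + E)/5 = -12/5 - E/5)
(-105 + Q(31)) + 2729 = (-105 + (-12/5 - ⅕*31)) + 2729 = (-105 + (-12/5 - 31/5)) + 2729 = (-105 - 43/5) + 2729 = -568/5 + 2729 = 13077/5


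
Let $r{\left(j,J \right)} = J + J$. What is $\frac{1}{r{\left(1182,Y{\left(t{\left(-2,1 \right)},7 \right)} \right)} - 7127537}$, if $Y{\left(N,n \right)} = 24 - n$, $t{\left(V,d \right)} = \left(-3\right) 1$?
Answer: $- \frac{1}{7127503} \approx -1.403 \cdot 10^{-7}$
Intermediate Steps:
$t{\left(V,d \right)} = -3$
$r{\left(j,J \right)} = 2 J$
$\frac{1}{r{\left(1182,Y{\left(t{\left(-2,1 \right)},7 \right)} \right)} - 7127537} = \frac{1}{2 \left(24 - 7\right) - 7127537} = \frac{1}{2 \cdot 17 - 7127537} = \frac{1}{34 - 7127537} = \frac{1}{-7127503} = - \frac{1}{7127503}$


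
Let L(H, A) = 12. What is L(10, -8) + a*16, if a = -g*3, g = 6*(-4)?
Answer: 1164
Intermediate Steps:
g = -24
a = 72 (a = -1*(-24)*3 = 24*3 = 72)
L(10, -8) + a*16 = 12 + 72*16 = 12 + 1152 = 1164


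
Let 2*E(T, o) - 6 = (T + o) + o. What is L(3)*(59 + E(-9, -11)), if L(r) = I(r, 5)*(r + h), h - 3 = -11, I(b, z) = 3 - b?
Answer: 0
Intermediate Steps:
h = -8 (h = 3 - 11 = -8)
E(T, o) = 3 + o + T/2 (E(T, o) = 3 + ((T + o) + o)/2 = 3 + (T + 2*o)/2 = 3 + (o + T/2) = 3 + o + T/2)
L(r) = (-8 + r)*(3 - r) (L(r) = (3 - r)*(r - 8) = (3 - r)*(-8 + r) = (-8 + r)*(3 - r))
L(3)*(59 + E(-9, -11)) = (-(-8 + 3)*(-3 + 3))*(59 + (3 - 11 + (1/2)*(-9))) = (-1*(-5)*0)*(59 + (3 - 11 - 9/2)) = 0*(59 - 25/2) = 0*(93/2) = 0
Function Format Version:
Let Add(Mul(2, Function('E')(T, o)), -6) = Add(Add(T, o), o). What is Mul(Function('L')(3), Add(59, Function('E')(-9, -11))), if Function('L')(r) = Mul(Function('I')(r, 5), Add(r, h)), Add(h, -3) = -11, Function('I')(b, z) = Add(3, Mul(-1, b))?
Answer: 0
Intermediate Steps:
h = -8 (h = Add(3, -11) = -8)
Function('E')(T, o) = Add(3, o, Mul(Rational(1, 2), T)) (Function('E')(T, o) = Add(3, Mul(Rational(1, 2), Add(Add(T, o), o))) = Add(3, Mul(Rational(1, 2), Add(T, Mul(2, o)))) = Add(3, Add(o, Mul(Rational(1, 2), T))) = Add(3, o, Mul(Rational(1, 2), T)))
Function('L')(r) = Mul(Add(-8, r), Add(3, Mul(-1, r))) (Function('L')(r) = Mul(Add(3, Mul(-1, r)), Add(r, -8)) = Mul(Add(3, Mul(-1, r)), Add(-8, r)) = Mul(Add(-8, r), Add(3, Mul(-1, r))))
Mul(Function('L')(3), Add(59, Function('E')(-9, -11))) = Mul(Mul(-1, Add(-8, 3), Add(-3, 3)), Add(59, Add(3, -11, Mul(Rational(1, 2), -9)))) = Mul(Mul(-1, -5, 0), Add(59, Add(3, -11, Rational(-9, 2)))) = Mul(0, Add(59, Rational(-25, 2))) = Mul(0, Rational(93, 2)) = 0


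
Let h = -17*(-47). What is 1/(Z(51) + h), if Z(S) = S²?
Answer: 1/3400 ≈ 0.00029412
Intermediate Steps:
h = 799
1/(Z(51) + h) = 1/(51² + 799) = 1/(2601 + 799) = 1/3400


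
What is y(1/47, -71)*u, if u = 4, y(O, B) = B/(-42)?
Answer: 142/21 ≈ 6.7619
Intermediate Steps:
y(O, B) = -B/42 (y(O, B) = B*(-1/42) = -B/42)
y(1/47, -71)*u = -1/42*(-71)*4 = (71/42)*4 = 142/21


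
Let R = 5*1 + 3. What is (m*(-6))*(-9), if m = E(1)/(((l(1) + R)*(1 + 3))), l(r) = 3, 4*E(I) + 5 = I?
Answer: -27/22 ≈ -1.2273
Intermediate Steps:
E(I) = -5/4 + I/4
R = 8 (R = 5 + 3 = 8)
m = -1/44 (m = (-5/4 + (1/4)*1)/(((3 + 8)*(1 + 3))) = (-5/4 + 1/4)/((11*4)) = -1/44 ≈ -0.022727)
(m*(-6))*(-9) = -1/44*(-6)*(-9) = (3/22)*(-9) = -27/22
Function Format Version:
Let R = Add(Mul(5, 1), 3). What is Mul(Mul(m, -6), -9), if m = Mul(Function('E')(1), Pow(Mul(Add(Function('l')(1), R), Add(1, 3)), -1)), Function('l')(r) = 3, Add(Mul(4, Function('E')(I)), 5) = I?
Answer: Rational(-27, 22) ≈ -1.2273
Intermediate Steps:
Function('E')(I) = Add(Rational(-5, 4), Mul(Rational(1, 4), I))
R = 8 (R = Add(5, 3) = 8)
m = Rational(-1, 44) (m = Mul(Add(Rational(-5, 4), Mul(Rational(1, 4), 1)), Pow(Mul(Add(3, 8), Add(1, 3)), -1)) = Mul(Add(Rational(-5, 4), Rational(1, 4)), Pow(Mul(11, 4), -1)) = Mul(-1, Pow(44, -1)) = Mul(-1, Rational(1, 44)) = Rational(-1, 44) ≈ -0.022727)
Mul(Mul(m, -6), -9) = Mul(Mul(Rational(-1, 44), -6), -9) = Mul(Rational(3, 22), -9) = Rational(-27, 22)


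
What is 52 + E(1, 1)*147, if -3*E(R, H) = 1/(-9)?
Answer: 517/9 ≈ 57.444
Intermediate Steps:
E(R, H) = 1/27 (E(R, H) = -⅓/(-9) = -⅓*(-⅑) = 1/27)
52 + E(1, 1)*147 = 52 + (1/27)*147 = 52 + 49/9 = 517/9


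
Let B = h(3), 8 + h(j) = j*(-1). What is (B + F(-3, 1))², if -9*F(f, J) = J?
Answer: 10000/81 ≈ 123.46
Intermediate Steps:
h(j) = -8 - j (h(j) = -8 + j*(-1) = -8 - j)
F(f, J) = -J/9
B = -11 (B = -8 - 1*3 = -8 - 3 = -11)
(B + F(-3, 1))² = (-11 - ⅑*1)² = (-11 - ⅑)² = (-100/9)² = 10000/81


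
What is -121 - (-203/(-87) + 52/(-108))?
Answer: -3317/27 ≈ -122.85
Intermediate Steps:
-121 - (-203/(-87) + 52/(-108)) = -121 - (-203*(-1/87) + 52*(-1/108)) = -121 - (7/3 - 13/27) = -121 - 1*50/27 = -121 - 50/27 = -3317/27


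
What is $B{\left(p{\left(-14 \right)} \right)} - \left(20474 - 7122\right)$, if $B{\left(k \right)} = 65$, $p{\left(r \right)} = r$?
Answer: $-13287$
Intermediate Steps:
$B{\left(p{\left(-14 \right)} \right)} - \left(20474 - 7122\right) = 65 - \left(20474 - 7122\right) = 65 - 13352 = -13287$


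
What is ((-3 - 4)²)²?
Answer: 2401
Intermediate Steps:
((-3 - 4)²)² = ((-7)²)² = 49² = 2401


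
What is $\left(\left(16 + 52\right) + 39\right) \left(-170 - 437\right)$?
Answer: $-64949$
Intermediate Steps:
$\left(\left(16 + 52\right) + 39\right) \left(-170 - 437\right) = \left(68 + 39\right) \left(-607\right) = 107 \left(-607\right) = -64949$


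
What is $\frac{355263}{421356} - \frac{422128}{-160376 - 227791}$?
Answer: $\frac{218827123}{113344764} \approx 1.9306$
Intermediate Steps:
$\frac{355263}{421356} - \frac{422128}{-160376 - 227791} = 355263 \cdot \frac{1}{421356} - \frac{422128}{-388167} = \frac{118421}{140452} - - \frac{422128}{388167} = \frac{118421}{140452} + \frac{422128}{388167} = \frac{218827123}{113344764}$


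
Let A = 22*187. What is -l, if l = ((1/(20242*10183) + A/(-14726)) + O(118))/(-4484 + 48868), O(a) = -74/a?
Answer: 81170506646667/3974316189132812608 ≈ 2.0424e-5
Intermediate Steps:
A = 4114
l = -81170506646667/3974316189132812608 (l = ((1/(20242*10183) + 4114/(-14726)) - 74/118)/(-4484 + 48868) = (((1/20242)*(1/10183) + 4114*(-1/14726)) - 74*1/118)/44384 = ((1/206124286 - 2057/7363) - 37/59)*(1/44384) = (-423997648939/1517693117818 - 37/59)*(1/44384) = -81170506646667/89543893951262*1/44384 = -81170506646667/3974316189132812608 ≈ -2.0424e-5)
-l = -1*(-81170506646667/3974316189132812608) = 81170506646667/3974316189132812608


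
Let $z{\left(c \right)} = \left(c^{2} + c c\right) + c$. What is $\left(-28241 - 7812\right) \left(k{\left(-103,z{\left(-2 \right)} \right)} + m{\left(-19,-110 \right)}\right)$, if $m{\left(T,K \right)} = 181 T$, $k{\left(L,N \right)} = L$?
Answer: $127699726$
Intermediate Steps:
$z{\left(c \right)} = c + 2 c^{2}$ ($z{\left(c \right)} = \left(c^{2} + c^{2}\right) + c = 2 c^{2} + c = c + 2 c^{2}$)
$\left(-28241 - 7812\right) \left(k{\left(-103,z{\left(-2 \right)} \right)} + m{\left(-19,-110 \right)}\right) = \left(-28241 - 7812\right) \left(-103 + 181 \left(-19\right)\right) = - 36053 \left(-103 - 3439\right) = \left(-36053\right) \left(-3542\right) = 127699726$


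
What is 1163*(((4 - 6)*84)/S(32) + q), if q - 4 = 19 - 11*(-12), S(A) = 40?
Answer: 876902/5 ≈ 1.7538e+5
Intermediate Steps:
q = 155 (q = 4 + (19 - 11*(-12)) = 4 + (19 + 132) = 4 + 151 = 155)
1163*(((4 - 6)*84)/S(32) + q) = 1163*(((4 - 6)*84)/40 + 155) = 1163*(-2*84*(1/40) + 155) = 1163*(-168*1/40 + 155) = 1163*(-21/5 + 155) = 1163*(754/5) = 876902/5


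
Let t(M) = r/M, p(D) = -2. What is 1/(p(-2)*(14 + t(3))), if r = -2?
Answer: -3/80 ≈ -0.037500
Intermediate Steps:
t(M) = -2/M
1/(p(-2)*(14 + t(3))) = 1/(-2*(14 - 2/3)) = 1/(-2*(14 - 2*⅓)) = 1/(-2*(14 - ⅔)) = 1/(-2*40/3) = 1/(-80/3) = -3/80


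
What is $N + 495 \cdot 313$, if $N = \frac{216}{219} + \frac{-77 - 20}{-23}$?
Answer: $\frac{260144602}{1679} \approx 1.5494 \cdot 10^{5}$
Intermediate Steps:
$N = \frac{8737}{1679}$ ($N = 216 \cdot \frac{1}{219} - - \frac{97}{23} = \frac{72}{73} + \frac{97}{23} = \frac{8737}{1679} \approx 5.2037$)
$N + 495 \cdot 313 = \frac{8737}{1679} + 495 \cdot 313 = \frac{8737}{1679} + 154935 = \frac{260144602}{1679}$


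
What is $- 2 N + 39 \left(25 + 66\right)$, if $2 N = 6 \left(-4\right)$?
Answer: $3573$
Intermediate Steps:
$N = -12$ ($N = \frac{6 \left(-4\right)}{2} = \frac{1}{2} \left(-24\right) = -12$)
$- 2 N + 39 \left(25 + 66\right) = \left(-2\right) \left(-12\right) + 39 \left(25 + 66\right) = 24 + 39 \cdot 91 = 24 + 3549 = 3573$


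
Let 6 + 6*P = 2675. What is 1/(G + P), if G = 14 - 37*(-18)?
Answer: 6/6749 ≈ 0.00088902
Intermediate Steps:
P = 2669/6 (P = -1 + (⅙)*2675 = -1 + 2675/6 = 2669/6 ≈ 444.83)
G = 680 (G = 14 + 666 = 680)
1/(G + P) = 1/(680 + 2669/6) = 1/(6749/6) = 6/6749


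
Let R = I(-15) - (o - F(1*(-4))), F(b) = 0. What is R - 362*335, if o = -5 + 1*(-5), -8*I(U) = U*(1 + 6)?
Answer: -969975/8 ≈ -1.2125e+5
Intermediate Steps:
I(U) = -7*U/8 (I(U) = -U*(1 + 6)/8 = -U*7/8 = -7*U/8)
o = -10 (o = -5 - 5 = -10)
R = 185/8 (R = -7/8*(-15) - (-10 - 1*0) = 105/8 - (-10 + 0) = 105/8 - 1*(-10) = 105/8 + 10 = 185/8 ≈ 23.125)
R - 362*335 = 185/8 - 362*335 = 185/8 - 121270 = -969975/8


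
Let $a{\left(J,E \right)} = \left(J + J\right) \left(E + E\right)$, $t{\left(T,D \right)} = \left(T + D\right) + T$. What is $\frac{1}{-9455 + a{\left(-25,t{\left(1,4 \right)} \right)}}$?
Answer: $- \frac{1}{10055} \approx -9.9453 \cdot 10^{-5}$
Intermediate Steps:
$t{\left(T,D \right)} = D + 2 T$ ($t{\left(T,D \right)} = \left(D + T\right) + T = D + 2 T$)
$a{\left(J,E \right)} = 4 E J$ ($a{\left(J,E \right)} = 2 J 2 E = 4 E J$)
$\frac{1}{-9455 + a{\left(-25,t{\left(1,4 \right)} \right)}} = \frac{1}{-9455 + 4 \left(4 + 2 \cdot 1\right) \left(-25\right)} = \frac{1}{-9455 + 4 \left(4 + 2\right) \left(-25\right)} = \frac{1}{-9455 + 4 \cdot 6 \left(-25\right)} = \frac{1}{-9455 - 600} = \frac{1}{-10055} = - \frac{1}{10055}$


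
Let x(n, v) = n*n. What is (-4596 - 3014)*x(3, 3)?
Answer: -68490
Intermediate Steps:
x(n, v) = n²
(-4596 - 3014)*x(3, 3) = (-4596 - 3014)*3² = -7610*9 = -68490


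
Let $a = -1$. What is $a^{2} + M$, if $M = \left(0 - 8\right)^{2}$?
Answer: $65$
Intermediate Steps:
$M = 64$ ($M = \left(-8\right)^{2} = 64$)
$a^{2} + M = \left(-1\right)^{2} + 64 = 1 + 64 = 65$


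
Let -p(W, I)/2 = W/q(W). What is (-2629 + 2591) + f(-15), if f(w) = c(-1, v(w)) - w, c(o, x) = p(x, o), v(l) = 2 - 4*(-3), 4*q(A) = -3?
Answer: 43/3 ≈ 14.333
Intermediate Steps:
q(A) = -3/4 (q(A) = (1/4)*(-3) = -3/4)
v(l) = 14 (v(l) = 2 + 12 = 14)
p(W, I) = 8*W/3 (p(W, I) = -2*W/(-3/4) = -2*W*(-4)/3 = -(-8)*W/3 = 8*W/3)
c(o, x) = 8*x/3
f(w) = 112/3 - w (f(w) = (8/3)*14 - w = 112/3 - w)
(-2629 + 2591) + f(-15) = (-2629 + 2591) + (112/3 - 1*(-15)) = -38 + (112/3 + 15) = -38 + 157/3 = 43/3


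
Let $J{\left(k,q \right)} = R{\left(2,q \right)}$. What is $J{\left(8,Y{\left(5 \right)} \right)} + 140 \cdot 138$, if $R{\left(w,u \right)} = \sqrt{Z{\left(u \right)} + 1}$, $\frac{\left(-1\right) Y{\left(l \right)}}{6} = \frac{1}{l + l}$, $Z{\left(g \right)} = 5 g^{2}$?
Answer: $19320 + \frac{\sqrt{70}}{5} \approx 19322.0$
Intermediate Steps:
$Y{\left(l \right)} = - \frac{3}{l}$ ($Y{\left(l \right)} = - \frac{6}{l + l} = - \frac{6}{2 l} = - 6 \frac{1}{2 l} = - \frac{3}{l}$)
$R{\left(w,u \right)} = \sqrt{1 + 5 u^{2}}$ ($R{\left(w,u \right)} = \sqrt{5 u^{2} + 1} = \sqrt{1 + 5 u^{2}}$)
$J{\left(k,q \right)} = \sqrt{1 + 5 q^{2}}$
$J{\left(8,Y{\left(5 \right)} \right)} + 140 \cdot 138 = \sqrt{1 + 5 \left(- \frac{3}{5}\right)^{2}} + 140 \cdot 138 = \sqrt{1 + 5 \left(\left(-3\right) \frac{1}{5}\right)^{2}} + 19320 = \sqrt{1 + 5 \left(- \frac{3}{5}\right)^{2}} + 19320 = \sqrt{1 + 5 \cdot \frac{9}{25}} + 19320 = \sqrt{1 + \frac{9}{5}} + 19320 = \sqrt{\frac{14}{5}} + 19320 = \frac{\sqrt{70}}{5} + 19320 = 19320 + \frac{\sqrt{70}}{5}$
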